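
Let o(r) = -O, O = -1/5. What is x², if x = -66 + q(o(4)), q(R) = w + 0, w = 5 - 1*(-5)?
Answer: 3136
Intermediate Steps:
w = 10 (w = 5 + 5 = 10)
O = -⅕ (O = -1*⅕ = -⅕ ≈ -0.20000)
o(r) = ⅕ (o(r) = -1*(-⅕) = ⅕)
q(R) = 10 (q(R) = 10 + 0 = 10)
x = -56 (x = -66 + 10 = -56)
x² = (-56)² = 3136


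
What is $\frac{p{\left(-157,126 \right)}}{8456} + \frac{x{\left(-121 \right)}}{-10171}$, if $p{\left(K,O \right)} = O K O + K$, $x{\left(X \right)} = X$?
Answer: $- \frac{3621730949}{12286568} \approx -294.77$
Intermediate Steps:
$p{\left(K,O \right)} = K + K O^{2}$ ($p{\left(K,O \right)} = K O O + K = K O^{2} + K = K + K O^{2}$)
$\frac{p{\left(-157,126 \right)}}{8456} + \frac{x{\left(-121 \right)}}{-10171} = \frac{\left(-157\right) \left(1 + 126^{2}\right)}{8456} - \frac{121}{-10171} = - 157 \left(1 + 15876\right) \frac{1}{8456} - - \frac{121}{10171} = \left(-157\right) 15877 \cdot \frac{1}{8456} + \frac{121}{10171} = \left(-2492689\right) \frac{1}{8456} + \frac{121}{10171} = - \frac{2492689}{8456} + \frac{121}{10171} = - \frac{3621730949}{12286568}$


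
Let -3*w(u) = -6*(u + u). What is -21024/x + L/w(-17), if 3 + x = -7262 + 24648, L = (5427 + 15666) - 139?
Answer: -182836507/591022 ≈ -309.36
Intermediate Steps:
L = 20954 (L = 21093 - 139 = 20954)
w(u) = 4*u (w(u) = -(-2)*(u + u) = -(-2)*2*u = -(-4)*u = 4*u)
x = 17383 (x = -3 + (-7262 + 24648) = -3 + 17386 = 17383)
-21024/x + L/w(-17) = -21024/17383 + 20954/((4*(-17))) = -21024*1/17383 + 20954/(-68) = -21024/17383 + 20954*(-1/68) = -21024/17383 - 10477/34 = -182836507/591022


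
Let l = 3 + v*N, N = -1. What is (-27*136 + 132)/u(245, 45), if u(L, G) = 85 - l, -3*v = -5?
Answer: -10620/251 ≈ -42.311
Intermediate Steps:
v = 5/3 (v = -⅓*(-5) = 5/3 ≈ 1.6667)
l = 4/3 (l = 3 + (5/3)*(-1) = 3 - 5/3 = 4/3 ≈ 1.3333)
u(L, G) = 251/3 (u(L, G) = 85 - 1*4/3 = 85 - 4/3 = 251/3)
(-27*136 + 132)/u(245, 45) = (-27*136 + 132)/(251/3) = (-3672 + 132)*(3/251) = -3540*3/251 = -10620/251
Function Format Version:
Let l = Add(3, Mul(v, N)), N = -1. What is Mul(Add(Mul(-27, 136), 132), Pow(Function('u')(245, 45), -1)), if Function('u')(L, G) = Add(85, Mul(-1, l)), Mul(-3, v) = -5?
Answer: Rational(-10620, 251) ≈ -42.311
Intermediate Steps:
v = Rational(5, 3) (v = Mul(Rational(-1, 3), -5) = Rational(5, 3) ≈ 1.6667)
l = Rational(4, 3) (l = Add(3, Mul(Rational(5, 3), -1)) = Add(3, Rational(-5, 3)) = Rational(4, 3) ≈ 1.3333)
Function('u')(L, G) = Rational(251, 3) (Function('u')(L, G) = Add(85, Mul(-1, Rational(4, 3))) = Add(85, Rational(-4, 3)) = Rational(251, 3))
Mul(Add(Mul(-27, 136), 132), Pow(Function('u')(245, 45), -1)) = Mul(Add(Mul(-27, 136), 132), Pow(Rational(251, 3), -1)) = Mul(Add(-3672, 132), Rational(3, 251)) = Mul(-3540, Rational(3, 251)) = Rational(-10620, 251)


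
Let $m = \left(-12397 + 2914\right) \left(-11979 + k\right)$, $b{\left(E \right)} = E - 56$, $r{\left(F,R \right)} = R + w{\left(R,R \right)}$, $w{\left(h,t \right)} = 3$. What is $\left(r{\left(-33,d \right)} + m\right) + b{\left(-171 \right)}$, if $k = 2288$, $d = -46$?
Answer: $91899483$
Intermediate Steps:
$r{\left(F,R \right)} = 3 + R$ ($r{\left(F,R \right)} = R + 3 = 3 + R$)
$b{\left(E \right)} = -56 + E$ ($b{\left(E \right)} = E - 56 = -56 + E$)
$m = 91899753$ ($m = \left(-12397 + 2914\right) \left(-11979 + 2288\right) = \left(-9483\right) \left(-9691\right) = 91899753$)
$\left(r{\left(-33,d \right)} + m\right) + b{\left(-171 \right)} = \left(\left(3 - 46\right) + 91899753\right) - 227 = \left(-43 + 91899753\right) - 227 = 91899710 - 227 = 91899483$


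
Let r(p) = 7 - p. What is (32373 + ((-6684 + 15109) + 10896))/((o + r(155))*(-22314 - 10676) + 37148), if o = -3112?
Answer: 25847/53792274 ≈ 0.00048050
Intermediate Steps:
(32373 + ((-6684 + 15109) + 10896))/((o + r(155))*(-22314 - 10676) + 37148) = (32373 + ((-6684 + 15109) + 10896))/((-3112 + (7 - 1*155))*(-22314 - 10676) + 37148) = (32373 + (8425 + 10896))/((-3112 + (7 - 155))*(-32990) + 37148) = (32373 + 19321)/((-3112 - 148)*(-32990) + 37148) = 51694/(-3260*(-32990) + 37148) = 51694/(107547400 + 37148) = 51694/107584548 = 51694*(1/107584548) = 25847/53792274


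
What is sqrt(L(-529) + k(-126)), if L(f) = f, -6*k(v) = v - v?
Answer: 23*I ≈ 23.0*I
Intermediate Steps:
k(v) = 0 (k(v) = -(v - v)/6 = -1/6*0 = 0)
sqrt(L(-529) + k(-126)) = sqrt(-529 + 0) = sqrt(-529) = 23*I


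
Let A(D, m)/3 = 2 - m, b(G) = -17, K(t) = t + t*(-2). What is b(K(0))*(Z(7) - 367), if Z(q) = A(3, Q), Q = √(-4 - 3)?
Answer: 6137 + 51*I*√7 ≈ 6137.0 + 134.93*I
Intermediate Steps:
K(t) = -t (K(t) = t - 2*t = -t)
Q = I*√7 (Q = √(-7) = I*√7 ≈ 2.6458*I)
A(D, m) = 6 - 3*m (A(D, m) = 3*(2 - m) = 6 - 3*m)
Z(q) = 6 - 3*I*√7
b(K(0))*(Z(7) - 367) = -17*((6 - 3*I*√7) - 367) = -17*(-361 - 3*I*√7) = 6137 + 51*I*√7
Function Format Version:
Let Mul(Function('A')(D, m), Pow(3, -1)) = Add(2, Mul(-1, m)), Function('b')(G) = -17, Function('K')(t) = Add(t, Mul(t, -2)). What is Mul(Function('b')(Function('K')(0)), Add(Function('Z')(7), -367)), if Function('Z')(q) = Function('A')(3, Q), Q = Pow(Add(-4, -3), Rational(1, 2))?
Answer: Add(6137, Mul(51, I, Pow(7, Rational(1, 2)))) ≈ Add(6137.0, Mul(134.93, I))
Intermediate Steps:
Function('K')(t) = Mul(-1, t) (Function('K')(t) = Add(t, Mul(-2, t)) = Mul(-1, t))
Q = Mul(I, Pow(7, Rational(1, 2))) (Q = Pow(-7, Rational(1, 2)) = Mul(I, Pow(7, Rational(1, 2))) ≈ Mul(2.6458, I))
Function('A')(D, m) = Add(6, Mul(-3, m)) (Function('A')(D, m) = Mul(3, Add(2, Mul(-1, m))) = Add(6, Mul(-3, m)))
Function('Z')(q) = Add(6, Mul(-3, I, Pow(7, Rational(1, 2)))) (Function('Z')(q) = Add(6, Mul(-3, Mul(I, Pow(7, Rational(1, 2))))) = Add(6, Mul(-3, I, Pow(7, Rational(1, 2)))))
Mul(Function('b')(Function('K')(0)), Add(Function('Z')(7), -367)) = Mul(-17, Add(Add(6, Mul(-3, I, Pow(7, Rational(1, 2)))), -367)) = Mul(-17, Add(-361, Mul(-3, I, Pow(7, Rational(1, 2))))) = Add(6137, Mul(51, I, Pow(7, Rational(1, 2))))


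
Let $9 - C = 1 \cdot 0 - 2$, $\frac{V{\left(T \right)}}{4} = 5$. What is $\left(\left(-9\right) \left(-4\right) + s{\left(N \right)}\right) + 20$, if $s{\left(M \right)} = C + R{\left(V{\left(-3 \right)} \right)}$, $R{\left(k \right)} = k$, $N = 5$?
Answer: $87$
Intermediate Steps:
$V{\left(T \right)} = 20$ ($V{\left(T \right)} = 4 \cdot 5 = 20$)
$C = 11$ ($C = 9 - \left(1 \cdot 0 - 2\right) = 9 - \left(0 - 2\right) = 9 - -2 = 9 + 2 = 11$)
$s{\left(M \right)} = 31$ ($s{\left(M \right)} = 11 + 20 = 31$)
$\left(\left(-9\right) \left(-4\right) + s{\left(N \right)}\right) + 20 = \left(\left(-9\right) \left(-4\right) + 31\right) + 20 = \left(36 + 31\right) + 20 = 67 + 20 = 87$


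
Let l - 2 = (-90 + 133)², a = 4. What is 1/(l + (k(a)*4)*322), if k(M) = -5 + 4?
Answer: 1/563 ≈ 0.0017762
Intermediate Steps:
k(M) = -1
l = 1851 (l = 2 + (-90 + 133)² = 2 + 43² = 2 + 1849 = 1851)
1/(l + (k(a)*4)*322) = 1/(1851 - 1*4*322) = 1/(1851 - 4*322) = 1/(1851 - 1288) = 1/563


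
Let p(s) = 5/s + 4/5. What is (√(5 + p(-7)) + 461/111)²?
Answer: 9631373/431235 + 922*√6230/3885 ≈ 41.066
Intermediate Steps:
p(s) = ⅘ + 5/s (p(s) = 5/s + 4*(⅕) = 5/s + ⅘ = ⅘ + 5/s)
(√(5 + p(-7)) + 461/111)² = (√(5 + (⅘ + 5/(-7))) + 461/111)² = (√(5 + (⅘ + 5*(-⅐))) + 461*(1/111))² = (√(5 + (⅘ - 5/7)) + 461/111)² = (√(5 + 3/35) + 461/111)² = (√(178/35) + 461/111)² = (√6230/35 + 461/111)² = (461/111 + √6230/35)²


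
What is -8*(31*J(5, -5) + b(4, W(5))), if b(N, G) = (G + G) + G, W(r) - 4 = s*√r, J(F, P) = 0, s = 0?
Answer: -96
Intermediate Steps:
W(r) = 4 (W(r) = 4 + 0*√r = 4 + 0 = 4)
b(N, G) = 3*G (b(N, G) = 2*G + G = 3*G)
-8*(31*J(5, -5) + b(4, W(5))) = -8*(31*0 + 3*4) = -8*(0 + 12) = -8*12 = -96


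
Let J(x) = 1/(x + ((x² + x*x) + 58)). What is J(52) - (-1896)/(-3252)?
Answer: -871573/1495378 ≈ -0.58284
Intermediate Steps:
J(x) = 1/(58 + x + 2*x²) (J(x) = 1/(x + ((x² + x²) + 58)) = 1/(x + (2*x² + 58)) = 1/(x + (58 + 2*x²)) = 1/(58 + x + 2*x²))
J(52) - (-1896)/(-3252) = 1/(58 + 52 + 2*52²) - (-1896)/(-3252) = 1/(58 + 52 + 2*2704) - (-1896)*(-1)/3252 = 1/(58 + 52 + 5408) - 1*158/271 = 1/5518 - 158/271 = -871573/1495378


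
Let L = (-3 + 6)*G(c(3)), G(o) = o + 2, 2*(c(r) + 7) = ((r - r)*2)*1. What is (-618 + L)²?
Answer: 400689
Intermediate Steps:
c(r) = -7 (c(r) = -7 + (((r - r)*2)*1)/2 = -7 + ((0*2)*1)/2 = -7 + (0*1)/2 = -7 + (½)*0 = -7 + 0 = -7)
G(o) = 2 + o
L = -15 (L = (-3 + 6)*(2 - 7) = 3*(-5) = -15)
(-618 + L)² = (-618 - 15)² = (-633)² = 400689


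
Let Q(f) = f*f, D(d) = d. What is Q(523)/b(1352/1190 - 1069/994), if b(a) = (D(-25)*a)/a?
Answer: -273529/25 ≈ -10941.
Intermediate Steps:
Q(f) = f**2
b(a) = -25 (b(a) = (-25*a)/a = -25)
Q(523)/b(1352/1190 - 1069/994) = 523**2/(-25) = 273529*(-1/25) = -273529/25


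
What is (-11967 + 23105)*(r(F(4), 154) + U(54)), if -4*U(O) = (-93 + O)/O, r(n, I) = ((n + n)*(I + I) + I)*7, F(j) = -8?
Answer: -13399476227/36 ≈ -3.7221e+8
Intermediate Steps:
r(n, I) = 7*I + 28*I*n (r(n, I) = ((2*n)*(2*I) + I)*7 = (4*I*n + I)*7 = (I + 4*I*n)*7 = 7*I + 28*I*n)
U(O) = -(-93 + O)/(4*O)
(-11967 + 23105)*(r(F(4), 154) + U(54)) = (-11967 + 23105)*(7*154*(1 + 4*(-8)) + (¼)*(93 - 1*54)/54) = 11138*(7*154*(1 - 32) + (¼)*(1/54)*(93 - 54)) = 11138*(7*154*(-31) + (¼)*(1/54)*39) = 11138*(-33418 + 13/72) = 11138*(-2406083/72) = -13399476227/36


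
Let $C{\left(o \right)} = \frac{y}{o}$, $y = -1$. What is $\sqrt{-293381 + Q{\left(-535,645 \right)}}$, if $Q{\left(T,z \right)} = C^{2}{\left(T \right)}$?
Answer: $\frac{2 i \sqrt{20993244181}}{535} \approx 541.65 i$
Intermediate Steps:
$C{\left(o \right)} = - \frac{1}{o}$
$Q{\left(T,z \right)} = \frac{1}{T^{2}}$ ($Q{\left(T,z \right)} = \left(- \frac{1}{T}\right)^{2} = \frac{1}{T^{2}}$)
$\sqrt{-293381 + Q{\left(-535,645 \right)}} = \sqrt{-293381 + \frac{1}{286225}} = \sqrt{- \frac{83972976724}{286225}} = \frac{2 i \sqrt{20993244181}}{535}$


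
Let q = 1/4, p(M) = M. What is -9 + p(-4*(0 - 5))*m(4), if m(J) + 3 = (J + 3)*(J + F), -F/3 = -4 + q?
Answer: 2066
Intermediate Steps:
q = ¼ (q = 1*(¼) = ¼ ≈ 0.25000)
F = 45/4 (F = -3*(-4 + ¼) = -3*(-15/4) = 45/4 ≈ 11.250)
m(J) = -3 + (3 + J)*(45/4 + J) (m(J) = -3 + (J + 3)*(J + 45/4) = -3 + (3 + J)*(45/4 + J))
-9 + p(-4*(0 - 5))*m(4) = -9 + (-4*(0 - 5))*(123/4 + 4² + (57/4)*4) = -9 + (-4*(-5))*(123/4 + 16 + 57) = -9 + 20*(415/4) = -9 + 2075 = 2066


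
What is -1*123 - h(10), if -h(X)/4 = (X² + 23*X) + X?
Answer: 1237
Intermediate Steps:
h(X) = -96*X - 4*X² (h(X) = -4*((X² + 23*X) + X) = -4*(X² + 24*X) = -96*X - 4*X²)
-1*123 - h(10) = -1*123 - (-4)*10*(24 + 10) = -123 - (-4)*10*34 = -123 - 1*(-1360) = -123 + 1360 = 1237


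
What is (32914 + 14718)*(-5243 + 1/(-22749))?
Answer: -5681211917056/22749 ≈ -2.4973e+8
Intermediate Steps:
(32914 + 14718)*(-5243 + 1/(-22749)) = 47632*(-5243 - 1/22749) = 47632*(-119273008/22749) = -5681211917056/22749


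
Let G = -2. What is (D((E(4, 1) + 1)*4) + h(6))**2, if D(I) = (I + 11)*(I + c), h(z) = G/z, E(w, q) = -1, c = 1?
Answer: 1024/9 ≈ 113.78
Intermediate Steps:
h(z) = -2/z
D(I) = (1 + I)*(11 + I) (D(I) = (I + 11)*(I + 1) = (11 + I)*(1 + I) = (1 + I)*(11 + I))
(D((E(4, 1) + 1)*4) + h(6))**2 = ((11 + ((-1 + 1)*4)**2 + 12*((-1 + 1)*4)) - 2/6)**2 = ((11 + (0*4)**2 + 12*(0*4)) - 2*1/6)**2 = ((11 + 0**2 + 12*0) - 1/3)**2 = ((11 + 0 + 0) - 1/3)**2 = (11 - 1/3)**2 = (32/3)**2 = 1024/9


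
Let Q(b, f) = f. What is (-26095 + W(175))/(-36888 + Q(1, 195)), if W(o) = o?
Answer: 320/453 ≈ 0.70640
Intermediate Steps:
(-26095 + W(175))/(-36888 + Q(1, 195)) = (-26095 + 175)/(-36888 + 195) = -25920/(-36693) = -25920*(-1/36693) = 320/453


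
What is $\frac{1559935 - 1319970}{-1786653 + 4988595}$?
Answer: $\frac{239965}{3201942} \approx 0.074944$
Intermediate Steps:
$\frac{1559935 - 1319970}{-1786653 + 4988595} = \frac{239965}{3201942}$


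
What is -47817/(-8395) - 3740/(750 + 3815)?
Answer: 147737/30295 ≈ 4.8766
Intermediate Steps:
-47817/(-8395) - 3740/(750 + 3815) = -47817*(-1/8395) - 3740/4565 = 2079/365 - 3740*1/4565 = 2079/365 - 68/83 = 147737/30295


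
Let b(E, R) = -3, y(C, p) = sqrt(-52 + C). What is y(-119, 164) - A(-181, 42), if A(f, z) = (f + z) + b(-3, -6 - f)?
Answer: 142 + 3*I*sqrt(19) ≈ 142.0 + 13.077*I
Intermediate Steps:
A(f, z) = -3 + f + z (A(f, z) = (f + z) - 3 = -3 + f + z)
y(-119, 164) - A(-181, 42) = sqrt(-52 - 119) - (-3 - 181 + 42) = sqrt(-171) - 1*(-142) = 3*I*sqrt(19) + 142 = 142 + 3*I*sqrt(19)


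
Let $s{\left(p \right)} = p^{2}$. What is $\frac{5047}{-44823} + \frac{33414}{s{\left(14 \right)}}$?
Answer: $\frac{748363255}{4392654} \approx 170.37$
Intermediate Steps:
$\frac{5047}{-44823} + \frac{33414}{s{\left(14 \right)}} = \frac{5047}{-44823} + \frac{33414}{14^{2}} = 5047 \left(- \frac{1}{44823}\right) + \frac{33414}{196} = - \frac{5047}{44823} + 33414 \cdot \frac{1}{196} = - \frac{5047}{44823} + \frac{16707}{98} = \frac{748363255}{4392654}$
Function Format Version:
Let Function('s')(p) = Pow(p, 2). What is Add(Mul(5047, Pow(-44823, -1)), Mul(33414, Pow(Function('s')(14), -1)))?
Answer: Rational(748363255, 4392654) ≈ 170.37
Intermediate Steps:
Add(Mul(5047, Pow(-44823, -1)), Mul(33414, Pow(Function('s')(14), -1))) = Add(Mul(5047, Pow(-44823, -1)), Mul(33414, Pow(Pow(14, 2), -1))) = Add(Mul(5047, Rational(-1, 44823)), Mul(33414, Pow(196, -1))) = Add(Rational(-5047, 44823), Mul(33414, Rational(1, 196))) = Add(Rational(-5047, 44823), Rational(16707, 98)) = Rational(748363255, 4392654)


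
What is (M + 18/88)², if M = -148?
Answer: 42289009/1936 ≈ 21844.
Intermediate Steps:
(M + 18/88)² = (-148 + 18/88)² = (-148 + 18*(1/88))² = (-148 + 9/44)² = (-6503/44)² = 42289009/1936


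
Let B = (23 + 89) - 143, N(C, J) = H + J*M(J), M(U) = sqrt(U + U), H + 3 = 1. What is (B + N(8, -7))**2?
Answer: 403 + 462*I*sqrt(14) ≈ 403.0 + 1728.6*I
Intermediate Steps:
H = -2 (H = -3 + 1 = -2)
M(U) = sqrt(2)*sqrt(U) (M(U) = sqrt(2*U) = sqrt(2)*sqrt(U))
N(C, J) = -2 + sqrt(2)*J**(3/2) (N(C, J) = -2 + J*(sqrt(2)*sqrt(J)) = -2 + sqrt(2)*J**(3/2))
B = -31 (B = 112 - 143 = -31)
(B + N(8, -7))**2 = (-31 + (-2 + sqrt(2)*(-7)**(3/2)))**2 = (-31 + (-2 + sqrt(2)*(-7*I*sqrt(7))))**2 = (-31 + (-2 - 7*I*sqrt(14)))**2 = (-33 - 7*I*sqrt(14))**2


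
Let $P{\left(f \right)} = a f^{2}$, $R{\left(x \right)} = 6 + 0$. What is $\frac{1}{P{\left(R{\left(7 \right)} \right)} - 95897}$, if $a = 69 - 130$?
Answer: $- \frac{1}{98093} \approx -1.0194 \cdot 10^{-5}$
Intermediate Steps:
$a = -61$
$R{\left(x \right)} = 6$
$P{\left(f \right)} = - 61 f^{2}$
$\frac{1}{P{\left(R{\left(7 \right)} \right)} - 95897} = \frac{1}{- 61 \cdot 6^{2} - 95897} = \frac{1}{\left(-61\right) 36 - 95897} = \frac{1}{-2196 - 95897} = \frac{1}{-98093} = - \frac{1}{98093}$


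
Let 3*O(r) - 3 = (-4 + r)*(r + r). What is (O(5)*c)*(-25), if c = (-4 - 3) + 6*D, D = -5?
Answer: 12025/3 ≈ 4008.3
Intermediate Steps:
O(r) = 1 + 2*r*(-4 + r)/3 (O(r) = 1 + ((-4 + r)*(r + r))/3 = 1 + ((-4 + r)*(2*r))/3 = 1 + (2*r*(-4 + r))/3 = 1 + 2*r*(-4 + r)/3)
c = -37 (c = (-4 - 3) + 6*(-5) = -7 - 30 = -37)
(O(5)*c)*(-25) = ((1 - 8/3*5 + (2/3)*5**2)*(-37))*(-25) = ((1 - 40/3 + (2/3)*25)*(-37))*(-25) = ((1 - 40/3 + 50/3)*(-37))*(-25) = ((13/3)*(-37))*(-25) = -481/3*(-25) = 12025/3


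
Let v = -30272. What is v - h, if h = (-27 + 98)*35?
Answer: -32757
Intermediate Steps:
h = 2485 (h = 71*35 = 2485)
v - h = -30272 - 1*2485 = -30272 - 2485 = -32757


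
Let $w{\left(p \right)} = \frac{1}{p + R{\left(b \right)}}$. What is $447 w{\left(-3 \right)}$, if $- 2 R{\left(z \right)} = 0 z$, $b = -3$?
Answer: $-149$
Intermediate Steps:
$R{\left(z \right)} = 0$ ($R{\left(z \right)} = - \frac{0 z}{2} = \left(- \frac{1}{2}\right) 0 = 0$)
$w{\left(p \right)} = \frac{1}{p}$ ($w{\left(p \right)} = \frac{1}{p + 0} = \frac{1}{p}$)
$447 w{\left(-3 \right)} = \frac{447}{-3} = 447 \left(- \frac{1}{3}\right) = -149$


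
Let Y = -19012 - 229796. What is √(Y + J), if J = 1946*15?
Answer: 21*I*√498 ≈ 468.63*I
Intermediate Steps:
J = 29190
Y = -248808
√(Y + J) = √(-248808 + 29190) = √(-219618) = 21*I*√498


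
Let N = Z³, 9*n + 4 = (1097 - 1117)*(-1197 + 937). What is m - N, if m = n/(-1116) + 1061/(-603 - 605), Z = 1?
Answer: -2422217/1011096 ≈ -2.3956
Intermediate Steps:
n = 1732/3 (n = -4/9 + ((1097 - 1117)*(-1197 + 937))/9 = -4/9 + (-20*(-260))/9 = -4/9 + (⅑)*5200 = -4/9 + 5200/9 = 1732/3 ≈ 577.33)
N = 1 (N = 1³ = 1)
m = -1411121/1011096 (m = (1732/3)/(-1116) + 1061/(-603 - 605) = (1732/3)*(-1/1116) + 1061/(-1208) = -433/837 + 1061*(-1/1208) = -433/837 - 1061/1208 = -1411121/1011096 ≈ -1.3956)
m - N = -1411121/1011096 - 1*1 = -1411121/1011096 - 1 = -2422217/1011096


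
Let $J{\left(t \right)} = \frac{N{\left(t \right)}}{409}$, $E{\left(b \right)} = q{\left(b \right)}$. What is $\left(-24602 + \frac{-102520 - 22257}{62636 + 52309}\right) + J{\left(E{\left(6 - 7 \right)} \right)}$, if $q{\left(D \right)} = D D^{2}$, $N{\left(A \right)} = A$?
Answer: $- \frac{1156652796748}{47012505} \approx -24603.0$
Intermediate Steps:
$q{\left(D \right)} = D^{3}$
$E{\left(b \right)} = b^{3}$
$J{\left(t \right)} = \frac{t}{409}$
$\left(-24602 + \frac{-102520 - 22257}{62636 + 52309}\right) + J{\left(E{\left(6 - 7 \right)} \right)} = \left(-24602 + \frac{-102520 - 22257}{62636 + 52309}\right) + \frac{\left(6 - 7\right)^{3}}{409} = \left(-24602 - \frac{124777}{114945}\right) + \frac{\left(6 - 7\right)^{3}}{409} = \left(-24602 - \frac{124777}{114945}\right) + \frac{\left(-1\right)^{3}}{409} = \left(-24602 - \frac{124777}{114945}\right) + \frac{1}{409} \left(-1\right) = - \frac{2828001667}{114945} - \frac{1}{409} = - \frac{1156652796748}{47012505}$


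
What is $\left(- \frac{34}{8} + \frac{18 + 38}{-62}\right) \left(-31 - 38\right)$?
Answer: $\frac{44091}{124} \approx 355.57$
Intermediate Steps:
$\left(- \frac{34}{8} + \frac{18 + 38}{-62}\right) \left(-31 - 38\right) = \left(\left(-34\right) \frac{1}{8} + 56 \left(- \frac{1}{62}\right)\right) \left(-69\right) = \left(- \frac{17}{4} - \frac{28}{31}\right) \left(-69\right) = \left(- \frac{639}{124}\right) \left(-69\right) = \frac{44091}{124}$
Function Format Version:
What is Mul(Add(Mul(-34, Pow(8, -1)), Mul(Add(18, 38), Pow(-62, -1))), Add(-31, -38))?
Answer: Rational(44091, 124) ≈ 355.57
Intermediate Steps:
Mul(Add(Mul(-34, Pow(8, -1)), Mul(Add(18, 38), Pow(-62, -1))), Add(-31, -38)) = Mul(Add(Mul(-34, Rational(1, 8)), Mul(56, Rational(-1, 62))), -69) = Mul(Add(Rational(-17, 4), Rational(-28, 31)), -69) = Mul(Rational(-639, 124), -69) = Rational(44091, 124)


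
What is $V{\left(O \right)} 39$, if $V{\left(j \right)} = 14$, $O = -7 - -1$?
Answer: $546$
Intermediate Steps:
$O = -6$ ($O = -7 + 1 = -6$)
$V{\left(O \right)} 39 = 14 \cdot 39 = 546$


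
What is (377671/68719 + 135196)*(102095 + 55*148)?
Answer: 146311948524975/9817 ≈ 1.4904e+10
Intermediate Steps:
(377671/68719 + 135196)*(102095 + 55*148) = (377671*(1/68719) + 135196)*(102095 + 8140) = (53953/9817 + 135196)*110235 = (1327273085/9817)*110235 = 146311948524975/9817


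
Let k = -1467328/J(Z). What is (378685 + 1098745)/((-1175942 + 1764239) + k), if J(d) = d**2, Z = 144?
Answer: 478687320/190585301 ≈ 2.5117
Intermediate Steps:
k = -22927/324 (k = -1467328/(144**2) = -1467328/20736 = -1467328*1/20736 = -22927/324 ≈ -70.762)
(378685 + 1098745)/((-1175942 + 1764239) + k) = (378685 + 1098745)/((-1175942 + 1764239) - 22927/324) = 1477430/(588297 - 22927/324) = 1477430/(190585301/324) = 1477430*(324/190585301) = 478687320/190585301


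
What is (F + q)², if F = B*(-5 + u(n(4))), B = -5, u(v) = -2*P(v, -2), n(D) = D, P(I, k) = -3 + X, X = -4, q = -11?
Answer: 3136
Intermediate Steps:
P(I, k) = -7 (P(I, k) = -3 - 4 = -7)
u(v) = 14 (u(v) = -2*(-7) = 14)
F = -45 (F = -5*(-5 + 14) = -5*9 = -45)
(F + q)² = (-45 - 11)² = (-56)² = 3136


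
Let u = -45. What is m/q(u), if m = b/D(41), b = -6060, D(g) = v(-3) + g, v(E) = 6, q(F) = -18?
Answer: 1010/141 ≈ 7.1631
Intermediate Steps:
D(g) = 6 + g
m = -6060/47 (m = -6060/(6 + 41) = -6060/47 ≈ -128.94)
m/q(u) = -6060/47/(-18) = -6060/47*(-1/18) = 1010/141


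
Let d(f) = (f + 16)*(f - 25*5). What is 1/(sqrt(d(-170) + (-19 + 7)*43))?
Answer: sqrt(44914)/44914 ≈ 0.0047186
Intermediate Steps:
d(f) = (-125 + f)*(16 + f) (d(f) = (16 + f)*(f - 125) = (16 + f)*(-125 + f) = (-125 + f)*(16 + f))
1/(sqrt(d(-170) + (-19 + 7)*43)) = 1/(sqrt((-2000 + (-170)**2 - 109*(-170)) + (-19 + 7)*43)) = 1/(sqrt((-2000 + 28900 + 18530) - 12*43)) = 1/(sqrt(45430 - 516)) = 1/(sqrt(44914)) = sqrt(44914)/44914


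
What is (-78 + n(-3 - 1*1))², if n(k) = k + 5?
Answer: 5929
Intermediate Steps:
n(k) = 5 + k
(-78 + n(-3 - 1*1))² = (-78 + (5 + (-3 - 1*1)))² = (-78 + (5 + (-3 - 1)))² = (-78 + (5 - 4))² = (-78 + 1)² = (-77)² = 5929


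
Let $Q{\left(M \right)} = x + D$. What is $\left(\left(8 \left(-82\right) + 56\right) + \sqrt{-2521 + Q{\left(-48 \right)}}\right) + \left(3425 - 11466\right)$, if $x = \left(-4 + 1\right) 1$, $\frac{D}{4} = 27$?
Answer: $-8641 + 4 i \sqrt{151} \approx -8641.0 + 49.153 i$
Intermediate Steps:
$D = 108$ ($D = 4 \cdot 27 = 108$)
$x = -3$ ($x = \left(-3\right) 1 = -3$)
$Q{\left(M \right)} = 105$ ($Q{\left(M \right)} = -3 + 108 = 105$)
$\left(\left(8 \left(-82\right) + 56\right) + \sqrt{-2521 + Q{\left(-48 \right)}}\right) + \left(3425 - 11466\right) = \left(\left(8 \left(-82\right) + 56\right) + \sqrt{-2521 + 105}\right) + \left(3425 - 11466\right) = \left(\left(-656 + 56\right) + \sqrt{-2416}\right) + \left(3425 - 11466\right) = \left(-600 + 4 i \sqrt{151}\right) - 8041 = -8641 + 4 i \sqrt{151}$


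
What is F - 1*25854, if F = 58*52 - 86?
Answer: -22924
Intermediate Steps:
F = 2930 (F = 3016 - 86 = 2930)
F - 1*25854 = 2930 - 1*25854 = 2930 - 25854 = -22924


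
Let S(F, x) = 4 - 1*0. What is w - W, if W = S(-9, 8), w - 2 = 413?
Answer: 411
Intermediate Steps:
w = 415 (w = 2 + 413 = 415)
S(F, x) = 4 (S(F, x) = 4 + 0 = 4)
W = 4
w - W = 415 - 1*4 = 415 - 4 = 411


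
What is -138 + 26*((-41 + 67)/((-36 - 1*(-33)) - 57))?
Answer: -2239/15 ≈ -149.27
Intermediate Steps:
-138 + 26*((-41 + 67)/((-36 - 1*(-33)) - 57)) = -138 + 26*(26/((-36 + 33) - 57)) = -138 + 26*(26/(-3 - 57)) = -138 + 26*(26/(-60)) = -138 + 26*(26*(-1/60)) = -138 + 26*(-13/30) = -138 - 169/15 = -2239/15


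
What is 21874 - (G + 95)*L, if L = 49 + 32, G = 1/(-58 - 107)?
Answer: 779872/55 ≈ 14179.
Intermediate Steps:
G = -1/165 (G = 1/(-165) = -1/165 ≈ -0.0060606)
L = 81
21874 - (G + 95)*L = 21874 - (-1/165 + 95)*81 = 21874 - 15674*81/165 = 21874 - 1*423198/55 = 21874 - 423198/55 = 779872/55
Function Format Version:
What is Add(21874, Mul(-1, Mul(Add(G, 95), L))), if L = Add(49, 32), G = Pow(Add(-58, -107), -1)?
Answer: Rational(779872, 55) ≈ 14179.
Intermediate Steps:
G = Rational(-1, 165) (G = Pow(-165, -1) = Rational(-1, 165) ≈ -0.0060606)
L = 81
Add(21874, Mul(-1, Mul(Add(G, 95), L))) = Add(21874, Mul(-1, Mul(Add(Rational(-1, 165), 95), 81))) = Add(21874, Mul(-1, Mul(Rational(15674, 165), 81))) = Add(21874, Mul(-1, Rational(423198, 55))) = Add(21874, Rational(-423198, 55)) = Rational(779872, 55)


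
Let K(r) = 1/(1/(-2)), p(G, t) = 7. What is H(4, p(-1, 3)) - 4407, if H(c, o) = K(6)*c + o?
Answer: -4408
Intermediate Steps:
K(r) = -2 (K(r) = 1/(-½) = -2)
H(c, o) = o - 2*c (H(c, o) = -2*c + o = o - 2*c)
H(4, p(-1, 3)) - 4407 = (7 - 2*4) - 4407 = (7 - 8) - 4407 = -1 - 4407 = -4408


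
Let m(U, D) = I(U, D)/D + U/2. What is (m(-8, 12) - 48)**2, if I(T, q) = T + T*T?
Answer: 20164/9 ≈ 2240.4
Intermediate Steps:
I(T, q) = T + T**2
m(U, D) = U/2 + U*(1 + U)/D (m(U, D) = (U*(1 + U))/D + U/2 = U*(1 + U)/D + U*(1/2) = U*(1 + U)/D + U/2 = U/2 + U*(1 + U)/D)
(m(-8, 12) - 48)**2 = ((1/2)*(-8)*(2 + 12 + 2*(-8))/12 - 48)**2 = ((1/2)*(-8)*(1/12)*(2 + 12 - 16) - 48)**2 = ((1/2)*(-8)*(1/12)*(-2) - 48)**2 = (2/3 - 48)**2 = (-142/3)**2 = 20164/9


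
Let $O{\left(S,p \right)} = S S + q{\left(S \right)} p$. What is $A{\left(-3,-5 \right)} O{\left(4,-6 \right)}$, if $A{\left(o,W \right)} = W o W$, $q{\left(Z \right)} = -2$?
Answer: $-2100$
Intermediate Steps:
$A{\left(o,W \right)} = o W^{2}$
$O{\left(S,p \right)} = S^{2} - 2 p$ ($O{\left(S,p \right)} = S S - 2 p = S^{2} - 2 p$)
$A{\left(-3,-5 \right)} O{\left(4,-6 \right)} = - 3 \left(-5\right)^{2} \left(4^{2} - -12\right) = \left(-3\right) 25 \left(16 + 12\right) = \left(-75\right) 28 = -2100$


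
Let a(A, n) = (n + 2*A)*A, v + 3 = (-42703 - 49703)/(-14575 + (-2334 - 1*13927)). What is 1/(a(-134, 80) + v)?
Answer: 15418/388410205 ≈ 3.9695e-5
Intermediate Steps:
v = -51/15418 (v = -3 + (-42703 - 49703)/(-14575 + (-2334 - 1*13927)) = -3 - 92406/(-14575 + (-2334 - 13927)) = -3 - 92406/(-14575 - 16261) = -3 - 92406/(-30836) = -3 - 92406*(-1/30836) = -3 + 46203/15418 = -51/15418 ≈ -0.0033078)
a(A, n) = A*(n + 2*A)
1/(a(-134, 80) + v) = 1/(-134*(80 + 2*(-134)) - 51/15418) = 1/(-134*(80 - 268) - 51/15418) = 1/(-134*(-188) - 51/15418) = 1/(25192 - 51/15418) = 1/(388410205/15418) = 15418/388410205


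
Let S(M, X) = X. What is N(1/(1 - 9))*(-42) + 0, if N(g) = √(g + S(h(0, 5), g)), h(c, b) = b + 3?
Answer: -21*I ≈ -21.0*I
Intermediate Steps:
h(c, b) = 3 + b
N(g) = √2*√g (N(g) = √(g + g) = √(2*g) = √2*√g)
N(1/(1 - 9))*(-42) + 0 = (√2*√(1/(1 - 9)))*(-42) + 0 = (√2*√(1/(-8)))*(-42) + 0 = (√2*√(-⅛))*(-42) + 0 = (√2*(I*√2/4))*(-42) + 0 = (I/2)*(-42) + 0 = -21*I + 0 = -21*I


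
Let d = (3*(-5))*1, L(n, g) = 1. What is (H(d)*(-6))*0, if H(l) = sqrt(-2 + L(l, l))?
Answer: 0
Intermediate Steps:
d = -15 (d = -15*1 = -15)
H(l) = I (H(l) = sqrt(-2 + 1) = sqrt(-1) = I)
(H(d)*(-6))*0 = (I*(-6))*0 = -6*I*0 = 0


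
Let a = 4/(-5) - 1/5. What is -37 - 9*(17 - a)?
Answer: -199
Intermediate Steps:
a = -1 (a = 4*(-1/5) - 1*1/5 = -4/5 - 1/5 = -1)
-37 - 9*(17 - a) = -37 - 9*(17 - 1*(-1)) = -37 - 9*(17 + 1) = -37 - 9*18 = -37 - 162 = -199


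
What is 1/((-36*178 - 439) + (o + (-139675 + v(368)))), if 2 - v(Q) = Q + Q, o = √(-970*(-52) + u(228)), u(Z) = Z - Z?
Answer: -18407/2710534887 - √12610/10842139548 ≈ -6.8013e-6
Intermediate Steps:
u(Z) = 0
o = 2*√12610 (o = √(-970*(-52) + 0) = √(50440 + 0) = √50440 = 2*√12610 ≈ 224.59)
v(Q) = 2 - 2*Q (v(Q) = 2 - (Q + Q) = 2 - 2*Q)
1/((-36*178 - 439) + (o + (-139675 + v(368)))) = 1/((-36*178 - 439) + (2*√12610 + (-139675 + (2 - 2*368)))) = 1/((-6408 - 439) + (2*√12610 + (-139675 + (2 - 736)))) = 1/(-6847 + (2*√12610 + (-139675 - 734))) = 1/(-6847 + (2*√12610 - 140409)) = 1/(-6847 + (-140409 + 2*√12610)) = 1/(-147256 + 2*√12610)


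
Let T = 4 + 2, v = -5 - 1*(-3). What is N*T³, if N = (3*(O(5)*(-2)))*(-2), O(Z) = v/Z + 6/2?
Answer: 33696/5 ≈ 6739.2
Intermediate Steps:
v = -2 (v = -5 + 3 = -2)
T = 6
O(Z) = 3 - 2/Z (O(Z) = -2/Z + 6/2 = -2/Z + 6*(½) = -2/Z + 3 = 3 - 2/Z)
N = 156/5 (N = (3*((3 - 2/5)*(-2)))*(-2) = (3*((3 - 2*⅕)*(-2)))*(-2) = (3*((3 - ⅖)*(-2)))*(-2) = (3*((13/5)*(-2)))*(-2) = (3*(-26/5))*(-2) = -78/5*(-2) = 156/5 ≈ 31.200)
N*T³ = (156/5)*6³ = (156/5)*216 = 33696/5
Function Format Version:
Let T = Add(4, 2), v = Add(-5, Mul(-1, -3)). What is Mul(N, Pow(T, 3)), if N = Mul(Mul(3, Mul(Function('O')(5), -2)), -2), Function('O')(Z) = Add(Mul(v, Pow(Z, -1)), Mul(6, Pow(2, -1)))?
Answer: Rational(33696, 5) ≈ 6739.2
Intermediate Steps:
v = -2 (v = Add(-5, 3) = -2)
T = 6
Function('O')(Z) = Add(3, Mul(-2, Pow(Z, -1))) (Function('O')(Z) = Add(Mul(-2, Pow(Z, -1)), Mul(6, Pow(2, -1))) = Add(Mul(-2, Pow(Z, -1)), Mul(6, Rational(1, 2))) = Add(Mul(-2, Pow(Z, -1)), 3) = Add(3, Mul(-2, Pow(Z, -1))))
N = Rational(156, 5) (N = Mul(Mul(3, Mul(Add(3, Mul(-2, Pow(5, -1))), -2)), -2) = Mul(Mul(3, Mul(Add(3, Mul(-2, Rational(1, 5))), -2)), -2) = Mul(Mul(3, Mul(Add(3, Rational(-2, 5)), -2)), -2) = Mul(Mul(3, Mul(Rational(13, 5), -2)), -2) = Mul(Mul(3, Rational(-26, 5)), -2) = Mul(Rational(-78, 5), -2) = Rational(156, 5) ≈ 31.200)
Mul(N, Pow(T, 3)) = Mul(Rational(156, 5), Pow(6, 3)) = Mul(Rational(156, 5), 216) = Rational(33696, 5)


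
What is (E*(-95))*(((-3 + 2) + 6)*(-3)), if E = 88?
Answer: 125400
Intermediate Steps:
(E*(-95))*(((-3 + 2) + 6)*(-3)) = (88*(-95))*(((-3 + 2) + 6)*(-3)) = -8360*(-1 + 6)*(-3) = -41800*(-3) = -8360*(-15) = 125400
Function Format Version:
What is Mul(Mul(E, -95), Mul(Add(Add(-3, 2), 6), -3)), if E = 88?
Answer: 125400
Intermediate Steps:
Mul(Mul(E, -95), Mul(Add(Add(-3, 2), 6), -3)) = Mul(Mul(88, -95), Mul(Add(Add(-3, 2), 6), -3)) = Mul(-8360, Mul(Add(-1, 6), -3)) = Mul(-8360, Mul(5, -3)) = Mul(-8360, -15) = 125400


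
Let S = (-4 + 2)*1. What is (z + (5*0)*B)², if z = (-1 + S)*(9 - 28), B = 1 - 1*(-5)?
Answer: 3249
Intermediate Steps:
B = 6 (B = 1 + 5 = 6)
S = -2 (S = -2*1 = -2)
z = 57 (z = (-1 - 2)*(9 - 28) = -3*(-19) = 57)
(z + (5*0)*B)² = (57 + (5*0)*6)² = (57 + 0*6)² = (57 + 0)² = 57² = 3249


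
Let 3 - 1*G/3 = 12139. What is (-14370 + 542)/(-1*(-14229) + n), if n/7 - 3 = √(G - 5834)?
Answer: -98524500/102566179 + 48398*I*√42242/102566179 ≈ -0.96059 + 0.096983*I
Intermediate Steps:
G = -36408 (G = 9 - 3*12139 = 9 - 36417 = -36408)
n = 21 + 7*I*√42242 (n = 21 + 7*√(-36408 - 5834) = 21 + 7*√(-42242) = 21 + 7*(I*√42242) = 21 + 7*I*√42242 ≈ 21.0 + 1438.7*I)
(-14370 + 542)/(-1*(-14229) + n) = (-14370 + 542)/(-1*(-14229) + (21 + 7*I*√42242)) = -13828/(14229 + (21 + 7*I*√42242)) = -13828/(14250 + 7*I*√42242)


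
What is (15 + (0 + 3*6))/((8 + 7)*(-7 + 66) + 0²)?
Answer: 11/295 ≈ 0.037288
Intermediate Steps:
(15 + (0 + 3*6))/((8 + 7)*(-7 + 66) + 0²) = (15 + (0 + 18))/(15*59 + 0) = (15 + 18)/(885 + 0) = 33/885 = (1/885)*33 = 11/295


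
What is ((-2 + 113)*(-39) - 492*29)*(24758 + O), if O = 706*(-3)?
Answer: -421036080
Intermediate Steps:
O = -2118
((-2 + 113)*(-39) - 492*29)*(24758 + O) = ((-2 + 113)*(-39) - 492*29)*(24758 - 2118) = (111*(-39) - 14268)*22640 = (-4329 - 14268)*22640 = -18597*22640 = -421036080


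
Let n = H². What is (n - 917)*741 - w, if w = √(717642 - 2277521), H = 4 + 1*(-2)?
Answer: -676533 - I*√1559879 ≈ -6.7653e+5 - 1249.0*I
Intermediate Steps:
H = 2 (H = 4 - 2 = 2)
w = I*√1559879 (w = √(-1559879) = I*√1559879 ≈ 1249.0*I)
n = 4 (n = 2² = 4)
(n - 917)*741 - w = (4 - 917)*741 - I*√1559879 = -913*741 - I*√1559879 = -676533 - I*√1559879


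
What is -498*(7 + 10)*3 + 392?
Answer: -25006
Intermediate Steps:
-498*(7 + 10)*3 + 392 = -8466*3 + 392 = -498*51 + 392 = -25398 + 392 = -25006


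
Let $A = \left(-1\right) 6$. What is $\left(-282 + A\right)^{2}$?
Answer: $82944$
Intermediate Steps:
$A = -6$
$\left(-282 + A\right)^{2} = \left(-282 - 6\right)^{2} = \left(-288\right)^{2} = 82944$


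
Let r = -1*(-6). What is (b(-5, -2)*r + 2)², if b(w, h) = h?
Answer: 100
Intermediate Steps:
r = 6
(b(-5, -2)*r + 2)² = (-2*6 + 2)² = (-12 + 2)² = (-10)² = 100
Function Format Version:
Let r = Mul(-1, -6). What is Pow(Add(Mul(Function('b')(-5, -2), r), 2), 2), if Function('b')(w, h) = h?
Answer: 100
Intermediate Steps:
r = 6
Pow(Add(Mul(Function('b')(-5, -2), r), 2), 2) = Pow(Add(Mul(-2, 6), 2), 2) = Pow(Add(-12, 2), 2) = Pow(-10, 2) = 100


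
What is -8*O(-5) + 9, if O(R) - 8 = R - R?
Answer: -55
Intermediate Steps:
O(R) = 8 (O(R) = 8 + (R - R) = 8 + 0 = 8)
-8*O(-5) + 9 = -8*8 + 9 = -64 + 9 = -55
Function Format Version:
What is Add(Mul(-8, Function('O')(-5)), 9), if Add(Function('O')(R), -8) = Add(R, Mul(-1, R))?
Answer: -55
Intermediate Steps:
Function('O')(R) = 8 (Function('O')(R) = Add(8, Add(R, Mul(-1, R))) = Add(8, 0) = 8)
Add(Mul(-8, Function('O')(-5)), 9) = Add(Mul(-8, 8), 9) = Add(-64, 9) = -55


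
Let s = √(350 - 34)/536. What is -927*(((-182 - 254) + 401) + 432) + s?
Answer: -368019 + √79/268 ≈ -3.6802e+5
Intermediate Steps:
s = √79/268 (s = √316*(1/536) = (2*√79)*(1/536) = √79/268 ≈ 0.033165)
-927*(((-182 - 254) + 401) + 432) + s = -927*(((-182 - 254) + 401) + 432) + √79/268 = -927*((-436 + 401) + 432) + √79/268 = -927*(-35 + 432) + √79/268 = -927*397 + √79/268 = -368019 + √79/268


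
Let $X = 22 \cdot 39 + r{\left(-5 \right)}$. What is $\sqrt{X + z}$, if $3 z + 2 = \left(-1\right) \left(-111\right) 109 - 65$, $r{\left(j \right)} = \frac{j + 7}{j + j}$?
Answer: $\frac{\sqrt{1095405}}{15} \approx 69.774$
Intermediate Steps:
$r{\left(j \right)} = \frac{7 + j}{2 j}$
$X = \frac{4289}{5}$ ($X = 22 \cdot 39 + \frac{7 - 5}{2 \left(-5\right)} = 858 + \frac{1}{2} \left(- \frac{1}{5}\right) 2 = 858 - \frac{1}{5} = \frac{4289}{5} \approx 857.8$)
$z = \frac{12032}{3}$ ($z = - \frac{2}{3} + \frac{\left(-1\right) \left(-111\right) 109 - 65}{3} = - \frac{2}{3} + \frac{111 \cdot 109 - 65}{3} = - \frac{2}{3} + \frac{12099 - 65}{3} = - \frac{2}{3} + \frac{1}{3} \cdot 12034 = - \frac{2}{3} + \frac{12034}{3} = \frac{12032}{3} \approx 4010.7$)
$\sqrt{X + z} = \sqrt{\frac{4289}{5} + \frac{12032}{3}} = \sqrt{\frac{73027}{15}} = \frac{\sqrt{1095405}}{15}$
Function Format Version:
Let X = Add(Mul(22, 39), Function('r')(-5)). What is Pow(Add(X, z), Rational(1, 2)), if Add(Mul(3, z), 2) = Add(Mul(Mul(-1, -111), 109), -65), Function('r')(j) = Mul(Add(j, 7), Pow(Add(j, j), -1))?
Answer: Mul(Rational(1, 15), Pow(1095405, Rational(1, 2))) ≈ 69.774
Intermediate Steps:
Function('r')(j) = Mul(Rational(1, 2), Pow(j, -1), Add(7, j)) (Function('r')(j) = Mul(Add(7, j), Pow(Mul(2, j), -1)) = Mul(Add(7, j), Mul(Rational(1, 2), Pow(j, -1))) = Mul(Rational(1, 2), Pow(j, -1), Add(7, j)))
X = Rational(4289, 5) (X = Add(Mul(22, 39), Mul(Rational(1, 2), Pow(-5, -1), Add(7, -5))) = Add(858, Mul(Rational(1, 2), Rational(-1, 5), 2)) = Add(858, Rational(-1, 5)) = Rational(4289, 5) ≈ 857.80)
z = Rational(12032, 3) (z = Add(Rational(-2, 3), Mul(Rational(1, 3), Add(Mul(Mul(-1, -111), 109), -65))) = Add(Rational(-2, 3), Mul(Rational(1, 3), Add(Mul(111, 109), -65))) = Add(Rational(-2, 3), Mul(Rational(1, 3), Add(12099, -65))) = Add(Rational(-2, 3), Mul(Rational(1, 3), 12034)) = Add(Rational(-2, 3), Rational(12034, 3)) = Rational(12032, 3) ≈ 4010.7)
Pow(Add(X, z), Rational(1, 2)) = Pow(Add(Rational(4289, 5), Rational(12032, 3)), Rational(1, 2)) = Pow(Rational(73027, 15), Rational(1, 2)) = Mul(Rational(1, 15), Pow(1095405, Rational(1, 2)))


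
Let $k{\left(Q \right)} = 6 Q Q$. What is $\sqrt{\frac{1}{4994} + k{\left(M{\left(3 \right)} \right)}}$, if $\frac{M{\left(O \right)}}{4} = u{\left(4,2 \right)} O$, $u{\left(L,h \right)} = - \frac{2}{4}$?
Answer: $\frac{\sqrt{5387052770}}{4994} \approx 14.697$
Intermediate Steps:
$u{\left(L,h \right)} = - \frac{1}{2}$ ($u{\left(L,h \right)} = \left(-2\right) \frac{1}{4} = - \frac{1}{2}$)
$M{\left(O \right)} = - 2 O$ ($M{\left(O \right)} = 4 \left(- \frac{O}{2}\right) = - 2 O$)
$k{\left(Q \right)} = 6 Q^{2}$
$\sqrt{\frac{1}{4994} + k{\left(M{\left(3 \right)} \right)}} = \sqrt{\frac{1}{4994} + 6 \left(\left(-2\right) 3\right)^{2}} = \sqrt{\frac{1}{4994} + 6 \left(-6\right)^{2}} = \sqrt{\frac{1}{4994} + 6 \cdot 36} = \sqrt{\frac{1}{4994} + 216} = \sqrt{\frac{1078705}{4994}} = \frac{\sqrt{5387052770}}{4994}$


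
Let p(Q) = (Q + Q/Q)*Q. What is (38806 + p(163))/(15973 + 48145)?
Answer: 32769/32059 ≈ 1.0221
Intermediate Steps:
p(Q) = Q*(1 + Q) (p(Q) = (Q + 1)*Q = (1 + Q)*Q = Q*(1 + Q))
(38806 + p(163))/(15973 + 48145) = (38806 + 163*(1 + 163))/(15973 + 48145) = (38806 + 163*164)/64118 = (38806 + 26732)*(1/64118) = 65538*(1/64118) = 32769/32059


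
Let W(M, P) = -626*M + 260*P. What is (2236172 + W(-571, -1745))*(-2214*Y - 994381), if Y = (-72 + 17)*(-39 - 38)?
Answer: -22192385544978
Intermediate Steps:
Y = 4235 (Y = -55*(-77) = 4235)
(2236172 + W(-571, -1745))*(-2214*Y - 994381) = (2236172 + (-626*(-571) + 260*(-1745)))*(-2214*4235 - 994381) = (2236172 + (357446 - 453700))*(-9376290 - 994381) = (2236172 - 96254)*(-10370671) = 2139918*(-10370671) = -22192385544978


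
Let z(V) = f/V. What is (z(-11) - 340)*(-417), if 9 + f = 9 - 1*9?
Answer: 1555827/11 ≈ 1.4144e+5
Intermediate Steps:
f = -9 (f = -9 + (9 - 1*9) = -9 + (9 - 9) = -9 + 0 = -9)
z(V) = -9/V
(z(-11) - 340)*(-417) = (-9/(-11) - 340)*(-417) = (-9*(-1/11) - 340)*(-417) = (9/11 - 340)*(-417) = -3731/11*(-417) = 1555827/11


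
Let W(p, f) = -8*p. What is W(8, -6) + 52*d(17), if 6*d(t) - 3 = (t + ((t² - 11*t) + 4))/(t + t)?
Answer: -113/17 ≈ -6.6471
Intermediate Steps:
d(t) = ½ + (4 + t² - 10*t)/(12*t) (d(t) = ½ + ((t + ((t² - 11*t) + 4))/(t + t))/6 = ½ + ((t + (4 + t² - 11*t))/((2*t)))/6 = ½ + ((4 + t² - 10*t)*(1/(2*t)))/6 = ½ + ((4 + t² - 10*t)/(2*t))/6 = ½ + (4 + t² - 10*t)/(12*t))
W(8, -6) + 52*d(17) = -8*8 + 52*((1/12)*(4 + 17*(-4 + 17))/17) = -64 + 52*((1/12)*(1/17)*(4 + 17*13)) = -64 + 52*((1/12)*(1/17)*(4 + 221)) = -64 + 52*((1/12)*(1/17)*225) = -64 + 52*(75/68) = -64 + 975/17 = -113/17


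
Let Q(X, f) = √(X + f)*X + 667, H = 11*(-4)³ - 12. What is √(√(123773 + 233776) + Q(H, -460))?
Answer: √(667 + √357549 - 10024*I*√6) ≈ 113.69 - 107.98*I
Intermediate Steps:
H = -716 (H = 11*(-64) - 12 = -704 - 12 = -716)
Q(X, f) = 667 + X*√(X + f) (Q(X, f) = X*√(X + f) + 667 = 667 + X*√(X + f))
√(√(123773 + 233776) + Q(H, -460)) = √(√(123773 + 233776) + (667 - 716*√(-716 - 460))) = √(√357549 + (667 - 10024*I*√6)) = √(667 + √357549 - 10024*I*√6)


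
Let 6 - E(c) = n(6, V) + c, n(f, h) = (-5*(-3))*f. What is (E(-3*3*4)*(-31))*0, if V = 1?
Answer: 0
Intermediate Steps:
n(f, h) = 15*f
E(c) = -84 - c (E(c) = 6 - (15*6 + c) = 6 - (90 + c) = 6 + (-90 - c) = -84 - c)
(E(-3*3*4)*(-31))*0 = ((-84 - (-3*3)*4)*(-31))*0 = ((-84 - (-9)*4)*(-31))*0 = ((-84 - 1*(-36))*(-31))*0 = ((-84 + 36)*(-31))*0 = -48*(-31)*0 = 1488*0 = 0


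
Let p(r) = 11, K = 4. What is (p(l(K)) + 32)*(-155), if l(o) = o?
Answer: -6665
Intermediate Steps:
(p(l(K)) + 32)*(-155) = (11 + 32)*(-155) = 43*(-155) = -6665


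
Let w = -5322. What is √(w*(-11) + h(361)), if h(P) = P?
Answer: √58903 ≈ 242.70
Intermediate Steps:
√(w*(-11) + h(361)) = √(-5322*(-11) + 361) = √(58542 + 361) = √58903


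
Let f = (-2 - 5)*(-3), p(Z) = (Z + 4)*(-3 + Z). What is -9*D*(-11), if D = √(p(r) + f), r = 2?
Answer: 99*√15 ≈ 383.43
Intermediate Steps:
p(Z) = (-3 + Z)*(4 + Z) (p(Z) = (4 + Z)*(-3 + Z) = (-3 + Z)*(4 + Z))
f = 21 (f = -7*(-3) = 21)
D = √15 (D = √((-12 + 2 + 2²) + 21) = √((-12 + 2 + 4) + 21) = √(-6 + 21) = √15 ≈ 3.8730)
-9*D*(-11) = -9*√15*(-11) = 99*√15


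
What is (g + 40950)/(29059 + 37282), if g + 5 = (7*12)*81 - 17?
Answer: 47732/66341 ≈ 0.71949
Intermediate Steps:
g = 6782 (g = -5 + ((7*12)*81 - 17) = -5 + (84*81 - 17) = -5 + (6804 - 17) = -5 + 6787 = 6782)
(g + 40950)/(29059 + 37282) = (6782 + 40950)/(29059 + 37282) = 47732/66341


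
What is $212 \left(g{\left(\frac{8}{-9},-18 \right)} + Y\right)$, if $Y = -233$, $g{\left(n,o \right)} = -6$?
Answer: $-50668$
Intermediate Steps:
$212 \left(g{\left(\frac{8}{-9},-18 \right)} + Y\right) = 212 \left(-6 - 233\right) = 212 \left(-239\right) = -50668$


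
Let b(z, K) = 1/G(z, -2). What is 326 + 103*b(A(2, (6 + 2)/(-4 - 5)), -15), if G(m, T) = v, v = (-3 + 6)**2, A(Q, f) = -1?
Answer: 3037/9 ≈ 337.44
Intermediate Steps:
v = 9 (v = 3**2 = 9)
G(m, T) = 9
b(z, K) = 1/9
326 + 103*b(A(2, (6 + 2)/(-4 - 5)), -15) = 326 + 103*(1/9) = 326 + 103/9 = 3037/9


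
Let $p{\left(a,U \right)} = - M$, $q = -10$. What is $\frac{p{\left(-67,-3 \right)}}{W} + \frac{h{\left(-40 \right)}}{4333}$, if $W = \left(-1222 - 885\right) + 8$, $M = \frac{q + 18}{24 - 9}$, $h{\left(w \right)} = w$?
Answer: $- \frac{1224736}{136424505} \approx -0.0089774$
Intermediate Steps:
$M = \frac{8}{15}$ ($M = \frac{-10 + 18}{24 - 9} = \frac{8}{15} \approx 0.53333$)
$p{\left(a,U \right)} = - \frac{8}{15}$ ($p{\left(a,U \right)} = \left(-1\right) \frac{8}{15} = - \frac{8}{15}$)
$W = -2099$ ($W = -2107 + 8 = -2099$)
$\frac{p{\left(-67,-3 \right)}}{W} + \frac{h{\left(-40 \right)}}{4333} = - \frac{8}{15 \left(-2099\right)} - \frac{40}{4333} = \left(- \frac{8}{15}\right) \left(- \frac{1}{2099}\right) - \frac{40}{4333} = \frac{8}{31485} - \frac{40}{4333} = - \frac{1224736}{136424505}$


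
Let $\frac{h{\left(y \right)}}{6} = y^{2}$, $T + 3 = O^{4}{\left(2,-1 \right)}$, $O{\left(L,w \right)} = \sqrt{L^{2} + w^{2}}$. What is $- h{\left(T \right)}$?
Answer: $-2904$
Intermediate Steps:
$T = 22$ ($T = -3 + \left(\sqrt{2^{2} + \left(-1\right)^{2}}\right)^{4} = -3 + \left(\sqrt{4 + 1}\right)^{4} = -3 + \left(\sqrt{5}\right)^{4} = -3 + 25 = 22$)
$h{\left(y \right)} = 6 y^{2}$
$- h{\left(T \right)} = - 6 \cdot 22^{2} = - 6 \cdot 484 = \left(-1\right) 2904 = -2904$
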